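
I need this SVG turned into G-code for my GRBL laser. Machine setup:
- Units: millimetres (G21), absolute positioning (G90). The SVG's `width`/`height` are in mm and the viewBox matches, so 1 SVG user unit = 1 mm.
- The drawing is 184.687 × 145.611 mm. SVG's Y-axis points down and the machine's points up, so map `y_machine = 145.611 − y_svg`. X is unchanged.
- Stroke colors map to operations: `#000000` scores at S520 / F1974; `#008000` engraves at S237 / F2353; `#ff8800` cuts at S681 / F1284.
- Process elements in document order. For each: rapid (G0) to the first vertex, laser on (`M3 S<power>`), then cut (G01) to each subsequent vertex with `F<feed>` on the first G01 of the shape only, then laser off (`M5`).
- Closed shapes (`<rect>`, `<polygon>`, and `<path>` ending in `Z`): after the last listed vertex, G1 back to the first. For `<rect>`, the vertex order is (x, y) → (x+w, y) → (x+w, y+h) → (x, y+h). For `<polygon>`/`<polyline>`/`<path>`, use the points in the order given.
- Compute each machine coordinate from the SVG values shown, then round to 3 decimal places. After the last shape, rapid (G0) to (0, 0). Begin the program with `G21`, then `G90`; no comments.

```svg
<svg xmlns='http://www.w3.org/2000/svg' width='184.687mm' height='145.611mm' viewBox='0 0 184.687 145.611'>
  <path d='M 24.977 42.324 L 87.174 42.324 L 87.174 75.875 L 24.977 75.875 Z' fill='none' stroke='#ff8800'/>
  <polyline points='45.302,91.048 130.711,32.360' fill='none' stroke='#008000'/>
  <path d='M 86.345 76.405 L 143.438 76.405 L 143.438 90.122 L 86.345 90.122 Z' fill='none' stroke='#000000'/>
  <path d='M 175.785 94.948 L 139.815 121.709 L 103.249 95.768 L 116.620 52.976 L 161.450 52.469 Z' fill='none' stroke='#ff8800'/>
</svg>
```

G21
G90
G0 X24.977 Y103.287
M3 S681
G01 X87.174 Y103.287 F1284
G01 X87.174 Y69.736
G01 X24.977 Y69.736
G01 X24.977 Y103.287
M5
G0 X45.302 Y54.563
M3 S237
G01 X130.711 Y113.251 F2353
M5
G0 X86.345 Y69.206
M3 S520
G01 X143.438 Y69.206 F1974
G01 X143.438 Y55.489
G01 X86.345 Y55.489
G01 X86.345 Y69.206
M5
G0 X175.785 Y50.663
M3 S681
G01 X139.815 Y23.902 F1284
G01 X103.249 Y49.843
G01 X116.620 Y92.635
G01 X161.450 Y93.142
G01 X175.785 Y50.663
M5
G0 X0.000 Y0.000

Since the viewBox matches the mm dimensions, user units are millimetres directly. The only transform is the Y-flip y_m = 145.611 − y_svg.

Shape 1 is a rectangle drawn with `<path>`. Its stroke #ff8800 means cut at S681, F1284. After flipping Y the toolpath is (24.977,103.287) → (87.174,103.287) → (87.174,69.736) → (24.977,69.736) → (24.977,103.287), returning to the start.

Shape 2 is a line segment drawn with `<polyline>`. Its stroke #008000 means engrave at S237, F2353. After flipping Y the toolpath is (45.302,54.563) → (130.711,113.251).

Shape 3 is a rectangle drawn with `<path>`. Its stroke #000000 means score at S520, F1974. After flipping Y the toolpath is (86.345,69.206) → (143.438,69.206) → (143.438,55.489) → (86.345,55.489) → (86.345,69.206), returning to the start.

Shape 4 is a regular polygon drawn with `<path>`. Its stroke #ff8800 means cut at S681, F1284. After flipping Y the toolpath is (175.785,50.663) → (139.815,23.902) → (103.249,49.843) → (116.620,92.635) → (161.450,93.142) → (175.785,50.663), returning to the start.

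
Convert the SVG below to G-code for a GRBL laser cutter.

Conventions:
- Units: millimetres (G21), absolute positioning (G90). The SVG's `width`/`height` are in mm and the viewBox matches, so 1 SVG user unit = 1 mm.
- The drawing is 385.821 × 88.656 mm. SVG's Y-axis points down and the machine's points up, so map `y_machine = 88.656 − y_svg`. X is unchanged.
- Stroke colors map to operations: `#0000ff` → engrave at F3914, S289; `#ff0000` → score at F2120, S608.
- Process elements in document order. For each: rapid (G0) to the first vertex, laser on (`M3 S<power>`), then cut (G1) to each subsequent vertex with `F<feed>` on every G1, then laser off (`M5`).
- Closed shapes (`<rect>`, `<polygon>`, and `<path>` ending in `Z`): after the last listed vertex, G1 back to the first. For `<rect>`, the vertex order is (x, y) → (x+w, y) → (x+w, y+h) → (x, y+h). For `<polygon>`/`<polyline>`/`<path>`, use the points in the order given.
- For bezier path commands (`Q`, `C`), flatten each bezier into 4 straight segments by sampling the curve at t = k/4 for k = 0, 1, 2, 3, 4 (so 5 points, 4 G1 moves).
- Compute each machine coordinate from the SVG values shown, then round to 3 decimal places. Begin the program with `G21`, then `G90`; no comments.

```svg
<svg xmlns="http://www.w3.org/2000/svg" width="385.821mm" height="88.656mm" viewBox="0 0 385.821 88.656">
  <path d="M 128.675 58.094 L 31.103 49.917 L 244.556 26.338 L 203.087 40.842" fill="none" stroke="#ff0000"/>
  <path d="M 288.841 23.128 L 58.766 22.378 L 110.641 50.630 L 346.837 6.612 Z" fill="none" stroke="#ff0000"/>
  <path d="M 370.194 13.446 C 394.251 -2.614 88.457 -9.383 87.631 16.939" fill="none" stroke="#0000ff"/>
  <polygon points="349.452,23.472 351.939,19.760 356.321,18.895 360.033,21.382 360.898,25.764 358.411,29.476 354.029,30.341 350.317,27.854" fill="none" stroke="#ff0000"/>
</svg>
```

1 u = 1 mm; y_m = 88.656 − y.

[1] `<path>` open polyline, #ff0000→score S608 F2120: (128.675,30.562) → (31.103,38.739) → (244.556,62.318) → (203.087,47.814)

[2] `<path>` closed polygon, #ff0000→score S608 F2120: (288.841,65.528) → (58.766,66.278) → (110.641,38.026) → (346.837,82.044) → (288.841,65.528) (closed)

[3] `<path>` cubic bezier, #0000ff→engrave S289 F3914: (370.194,75.210) → (336.309,85.141) → (238.244,89.357) → (135.513,85.626) → (87.631,71.717)

[4] `<polygon>` regular polygon, #ff0000→score S608 F2120: (349.452,65.184) → (351.939,68.896) → (356.321,69.761) → (360.033,67.274) → (360.898,62.892) → (358.411,59.180) → (354.029,58.315) → (350.317,60.802) → (349.452,65.184) (closed)

G21
G90
G0 X128.675 Y30.562
M3 S608
G1 X31.103 Y38.739 F2120
G1 X244.556 Y62.318 F2120
G1 X203.087 Y47.814 F2120
M5
G0 X288.841 Y65.528
M3 S608
G1 X58.766 Y66.278 F2120
G1 X110.641 Y38.026 F2120
G1 X346.837 Y82.044 F2120
G1 X288.841 Y65.528 F2120
M5
G0 X370.194 Y75.210
M3 S289
G1 X336.309 Y85.141 F3914
G1 X238.244 Y89.357 F3914
G1 X135.513 Y85.626 F3914
G1 X87.631 Y71.717 F3914
M5
G0 X349.452 Y65.184
M3 S608
G1 X351.939 Y68.896 F2120
G1 X356.321 Y69.761 F2120
G1 X360.033 Y67.274 F2120
G1 X360.898 Y62.892 F2120
G1 X358.411 Y59.180 F2120
G1 X354.029 Y58.315 F2120
G1 X350.317 Y60.802 F2120
G1 X349.452 Y65.184 F2120
M5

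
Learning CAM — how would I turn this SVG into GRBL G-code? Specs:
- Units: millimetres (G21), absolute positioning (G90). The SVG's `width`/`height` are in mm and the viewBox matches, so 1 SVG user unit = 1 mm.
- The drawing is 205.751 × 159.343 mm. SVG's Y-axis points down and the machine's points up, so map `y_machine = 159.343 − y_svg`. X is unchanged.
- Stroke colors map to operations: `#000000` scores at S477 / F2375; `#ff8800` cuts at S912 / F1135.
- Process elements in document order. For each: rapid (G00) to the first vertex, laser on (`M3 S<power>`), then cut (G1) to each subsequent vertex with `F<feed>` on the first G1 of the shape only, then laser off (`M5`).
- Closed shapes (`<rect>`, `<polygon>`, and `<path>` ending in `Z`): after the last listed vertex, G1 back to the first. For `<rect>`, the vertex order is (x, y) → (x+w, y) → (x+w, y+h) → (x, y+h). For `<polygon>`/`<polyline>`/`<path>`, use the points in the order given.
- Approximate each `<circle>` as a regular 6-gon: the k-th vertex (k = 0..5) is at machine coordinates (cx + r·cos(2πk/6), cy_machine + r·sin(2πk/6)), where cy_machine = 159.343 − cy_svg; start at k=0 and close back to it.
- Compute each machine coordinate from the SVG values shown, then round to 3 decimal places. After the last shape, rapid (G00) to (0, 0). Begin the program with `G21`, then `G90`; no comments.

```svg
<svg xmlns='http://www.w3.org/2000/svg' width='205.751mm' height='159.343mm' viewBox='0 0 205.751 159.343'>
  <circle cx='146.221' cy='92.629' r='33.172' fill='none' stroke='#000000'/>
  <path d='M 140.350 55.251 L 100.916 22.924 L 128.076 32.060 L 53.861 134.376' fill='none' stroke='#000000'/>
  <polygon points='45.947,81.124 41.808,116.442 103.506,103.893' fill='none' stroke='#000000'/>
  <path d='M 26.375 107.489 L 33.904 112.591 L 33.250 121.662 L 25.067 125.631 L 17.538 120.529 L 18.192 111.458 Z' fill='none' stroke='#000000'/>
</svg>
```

G21
G90
G00 X179.393 Y66.714
M3 S477
G1 X162.807 Y95.442 F2375
G1 X129.635 Y95.442
G1 X113.049 Y66.714
G1 X129.635 Y37.986
G1 X162.807 Y37.986
G1 X179.393 Y66.714
M5
G00 X140.350 Y104.092
M3 S477
G1 X100.916 Y136.419 F2375
G1 X128.076 Y127.283
G1 X53.861 Y24.967
M5
G00 X45.947 Y78.219
M3 S477
G1 X41.808 Y42.901 F2375
G1 X103.506 Y55.450
G1 X45.947 Y78.219
M5
G00 X26.375 Y51.854
M3 S477
G1 X33.904 Y46.752 F2375
G1 X33.250 Y37.681
G1 X25.067 Y33.712
G1 X17.538 Y38.814
G1 X18.192 Y47.885
G1 X26.375 Y51.854
M5
G00 X0.000 Y0.000

Since the viewBox matches the mm dimensions, user units are millimetres directly. The only transform is the Y-flip y_m = 159.343 − y_svg.

Shape 1 is a circle drawn with `<circle>`. Its stroke #000000 means score at S477, F2375. After flipping Y the toolpath is (179.393,66.714) → (162.807,95.442) → (129.635,95.442) → (113.049,66.714) → (129.635,37.986) → (162.807,37.986) → (179.393,66.714), returning to the start.

Shape 2 is a open polyline drawn with `<path>`. Its stroke #000000 means score at S477, F2375. After flipping Y the toolpath is (140.350,104.092) → (100.916,136.419) → (128.076,127.283) → (53.861,24.967).

Shape 3 is a closed polygon drawn with `<polygon>`. Its stroke #000000 means score at S477, F2375. After flipping Y the toolpath is (45.947,78.219) → (41.808,42.901) → (103.506,55.450) → (45.947,78.219), returning to the start.

Shape 4 is a regular polygon drawn with `<path>`. Its stroke #000000 means score at S477, F2375. After flipping Y the toolpath is (26.375,51.854) → (33.904,46.752) → (33.250,37.681) → (25.067,33.712) → (17.538,38.814) → (18.192,47.885) → (26.375,51.854), returning to the start.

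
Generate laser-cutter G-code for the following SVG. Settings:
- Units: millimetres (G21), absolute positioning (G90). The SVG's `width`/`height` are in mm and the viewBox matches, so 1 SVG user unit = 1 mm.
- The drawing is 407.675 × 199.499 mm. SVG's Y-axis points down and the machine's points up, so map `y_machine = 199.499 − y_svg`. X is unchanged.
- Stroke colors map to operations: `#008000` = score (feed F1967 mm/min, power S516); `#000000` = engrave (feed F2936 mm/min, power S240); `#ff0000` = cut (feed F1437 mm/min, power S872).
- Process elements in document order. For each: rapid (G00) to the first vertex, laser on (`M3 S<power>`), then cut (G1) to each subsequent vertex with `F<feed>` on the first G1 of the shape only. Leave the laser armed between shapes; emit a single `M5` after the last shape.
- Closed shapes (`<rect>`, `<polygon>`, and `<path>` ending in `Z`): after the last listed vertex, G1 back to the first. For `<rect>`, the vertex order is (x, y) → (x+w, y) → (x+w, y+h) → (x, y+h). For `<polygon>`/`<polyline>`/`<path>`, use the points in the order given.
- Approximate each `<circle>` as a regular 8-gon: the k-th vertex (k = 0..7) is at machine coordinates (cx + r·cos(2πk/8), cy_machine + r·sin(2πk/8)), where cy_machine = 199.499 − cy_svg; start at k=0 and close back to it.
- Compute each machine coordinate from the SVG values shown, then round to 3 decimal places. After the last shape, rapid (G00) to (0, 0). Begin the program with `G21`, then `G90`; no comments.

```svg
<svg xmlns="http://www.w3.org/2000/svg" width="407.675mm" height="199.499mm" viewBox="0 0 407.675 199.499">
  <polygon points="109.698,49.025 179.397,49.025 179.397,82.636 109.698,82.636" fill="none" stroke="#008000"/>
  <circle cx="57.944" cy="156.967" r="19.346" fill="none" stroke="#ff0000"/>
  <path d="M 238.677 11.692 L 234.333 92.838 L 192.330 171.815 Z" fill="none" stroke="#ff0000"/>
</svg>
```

G21
G90
G00 X109.698 Y150.474
M3 S516
G1 X179.397 Y150.474 F1967
G1 X179.397 Y116.863
G1 X109.698 Y116.863
G1 X109.698 Y150.474
G00 X77.290 Y42.532
M3 S872
G1 X71.624 Y56.212 F1437
G1 X57.944 Y61.878
G1 X44.264 Y56.212
G1 X38.598 Y42.532
G1 X44.264 Y28.852
G1 X57.944 Y23.186
G1 X71.624 Y28.852
G1 X77.290 Y42.532
G00 X238.677 Y187.807
M3 S872
G1 X234.333 Y106.661 F1437
G1 X192.330 Y27.684
G1 X238.677 Y187.807
M5
G00 X0.000 Y0.000

viewBox `0 0 407.675 199.499` with mm width/height → 1 unit = 1 mm. Flip: y_m = 199.499 − y_svg.

**Shape 1** — `<polygon>` rectangle, stroke `#008000` → score (S516, F1967). Machine vertices: (109.698,150.474) → (179.397,150.474) → (179.397,116.863) → (109.698,116.863) → (109.698,150.474). Closed: final G1 returns to the first vertex.

**Shape 2** — `<circle>` circle, stroke `#ff0000` → cut (S872, F1437). Machine vertices: (77.290,42.532) → (71.624,56.212) → (57.944,61.878) → (44.264,56.212) → (38.598,42.532) → (44.264,28.852) → (57.944,23.186) → (71.624,28.852) → (77.290,42.532). Closed: final G1 returns to the first vertex.

**Shape 3** — `<path>` closed polygon, stroke `#ff0000` → cut (S872, F1437). Machine vertices: (238.677,187.807) → (234.333,106.661) → (192.330,27.684) → (238.677,187.807). Closed: final G1 returns to the first vertex.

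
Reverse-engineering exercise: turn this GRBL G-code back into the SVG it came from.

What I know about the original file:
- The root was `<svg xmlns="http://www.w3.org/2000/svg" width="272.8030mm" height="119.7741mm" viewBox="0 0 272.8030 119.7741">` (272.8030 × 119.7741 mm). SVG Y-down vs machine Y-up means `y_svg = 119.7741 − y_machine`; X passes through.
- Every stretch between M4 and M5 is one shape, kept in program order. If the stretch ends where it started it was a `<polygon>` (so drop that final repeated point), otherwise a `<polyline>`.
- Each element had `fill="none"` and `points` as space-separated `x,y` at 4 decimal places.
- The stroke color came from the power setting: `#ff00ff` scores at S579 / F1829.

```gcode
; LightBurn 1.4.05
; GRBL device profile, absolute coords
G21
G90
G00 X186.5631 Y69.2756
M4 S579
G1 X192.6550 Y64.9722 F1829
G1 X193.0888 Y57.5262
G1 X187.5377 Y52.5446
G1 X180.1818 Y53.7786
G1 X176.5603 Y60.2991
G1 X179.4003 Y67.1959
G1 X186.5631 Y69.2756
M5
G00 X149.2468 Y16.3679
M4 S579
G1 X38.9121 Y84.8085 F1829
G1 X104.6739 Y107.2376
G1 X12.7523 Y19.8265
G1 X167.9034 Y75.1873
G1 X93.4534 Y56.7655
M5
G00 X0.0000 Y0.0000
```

y_svg = 119.7741 − y_m. Every run uses S579, so all elements get stroke `#ff00ff` (score).

[1] closed run; points: 186.5631,50.4985 192.6550,54.8019 193.0888,62.2479 187.5377,67.2295 180.1818,65.9955 176.5603,59.4750 179.4003,52.5782

[2] open run; points: 149.2468,103.4062 38.9121,34.9656 104.6739,12.5365 12.7523,99.9476 167.9034,44.5868 93.4534,63.0086

<svg xmlns="http://www.w3.org/2000/svg" width="272.8030mm" height="119.7741mm" viewBox="0 0 272.8030 119.7741">
  <polygon points="186.5631,50.4985 192.6550,54.8019 193.0888,62.2479 187.5377,67.2295 180.1818,65.9955 176.5603,59.4750 179.4003,52.5782" fill="none" stroke="#ff00ff"/>
  <polyline points="149.2468,103.4062 38.9121,34.9656 104.6739,12.5365 12.7523,99.9476 167.9034,44.5868 93.4534,63.0086" fill="none" stroke="#ff00ff"/>
</svg>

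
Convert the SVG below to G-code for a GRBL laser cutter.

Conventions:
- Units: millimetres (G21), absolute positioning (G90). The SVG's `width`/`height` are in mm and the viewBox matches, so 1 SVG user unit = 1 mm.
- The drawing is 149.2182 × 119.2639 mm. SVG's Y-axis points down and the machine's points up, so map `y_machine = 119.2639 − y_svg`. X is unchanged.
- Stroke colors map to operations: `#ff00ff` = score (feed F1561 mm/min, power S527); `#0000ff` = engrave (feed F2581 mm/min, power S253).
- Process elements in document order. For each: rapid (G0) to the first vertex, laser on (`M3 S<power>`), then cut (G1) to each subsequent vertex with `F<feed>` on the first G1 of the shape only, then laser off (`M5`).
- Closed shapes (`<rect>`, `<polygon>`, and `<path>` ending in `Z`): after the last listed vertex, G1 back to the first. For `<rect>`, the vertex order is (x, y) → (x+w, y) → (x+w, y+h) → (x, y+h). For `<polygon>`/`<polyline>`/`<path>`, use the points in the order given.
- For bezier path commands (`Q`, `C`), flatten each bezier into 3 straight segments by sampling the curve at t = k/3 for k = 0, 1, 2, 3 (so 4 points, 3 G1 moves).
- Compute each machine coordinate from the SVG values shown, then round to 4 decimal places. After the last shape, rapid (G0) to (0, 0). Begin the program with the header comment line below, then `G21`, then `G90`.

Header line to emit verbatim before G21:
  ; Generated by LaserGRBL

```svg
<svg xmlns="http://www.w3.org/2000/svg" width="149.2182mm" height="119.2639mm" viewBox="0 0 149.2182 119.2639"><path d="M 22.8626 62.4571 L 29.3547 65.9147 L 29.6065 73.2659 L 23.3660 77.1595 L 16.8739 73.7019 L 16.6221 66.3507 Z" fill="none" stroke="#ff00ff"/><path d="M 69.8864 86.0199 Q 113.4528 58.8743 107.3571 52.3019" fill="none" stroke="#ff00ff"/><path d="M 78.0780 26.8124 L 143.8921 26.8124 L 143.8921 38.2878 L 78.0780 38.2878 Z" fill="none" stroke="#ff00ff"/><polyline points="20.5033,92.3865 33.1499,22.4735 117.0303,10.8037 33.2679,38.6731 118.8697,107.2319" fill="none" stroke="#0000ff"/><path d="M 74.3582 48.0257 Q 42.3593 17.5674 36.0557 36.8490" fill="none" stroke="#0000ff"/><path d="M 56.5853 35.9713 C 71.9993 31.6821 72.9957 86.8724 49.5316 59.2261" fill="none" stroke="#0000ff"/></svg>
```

1 u = 1 mm; y_m = 119.2639 − y.

[1] `<path>` regular polygon, #ff00ff→score S527 F1561: (22.8626,56.8068) → (29.3547,53.3492) → (29.6065,45.9980) → (23.3660,42.1044) → (16.8739,45.5620) → (16.6221,52.9132) → (22.8626,56.8068) (closed)

[2] `<path>` quadratic bezier, #ff00ff→score S527 F1561: (69.8864,33.2440) → (93.4127,49.0552) → (105.9029,60.2945) → (107.3571,66.9620)

[3] `<path>` rectangle, #ff00ff→score S527 F1561: (78.0780,92.4515) → (143.8921,92.4515) → (143.8921,80.9761) → (78.0780,80.9761) → (78.0780,92.4515) (closed)

[4] `<polyline>` open polyline, #0000ff→engrave S253 F2581: (20.5033,26.8774) → (33.1499,96.7904) → (117.0303,108.4602) → (33.2679,80.5908) → (118.8697,12.0320)

[5] `<path>` quadratic bezier, #0000ff→engrave S253 F2581: (74.3582,71.2382) → (55.8806,86.0171) → (43.1131,89.7426) → (36.0557,82.4149)

[6] `<path>` cubic bezier, #0000ff→engrave S253 F2581: (56.5853,83.2926) → (66.8215,73.0263) → (65.2142,54.7327) → (49.5316,60.0378)

; Generated by LaserGRBL
G21
G90
G0 X22.8626 Y56.8068
M3 S527
G1 X29.3547 Y53.3492 F1561
G1 X29.6065 Y45.9980
G1 X23.3660 Y42.1044
G1 X16.8739 Y45.5620
G1 X16.6221 Y52.9132
G1 X22.8626 Y56.8068
M5
G0 X69.8864 Y33.2440
M3 S527
G1 X93.4127 Y49.0552 F1561
G1 X105.9029 Y60.2945
G1 X107.3571 Y66.9620
M5
G0 X78.0780 Y92.4515
M3 S527
G1 X143.8921 Y92.4515 F1561
G1 X143.8921 Y80.9761
G1 X78.0780 Y80.9761
G1 X78.0780 Y92.4515
M5
G0 X20.5033 Y26.8774
M3 S253
G1 X33.1499 Y96.7904 F2581
G1 X117.0303 Y108.4602
G1 X33.2679 Y80.5908
G1 X118.8697 Y12.0320
M5
G0 X74.3582 Y71.2382
M3 S253
G1 X55.8806 Y86.0171 F2581
G1 X43.1131 Y89.7426
G1 X36.0557 Y82.4149
M5
G0 X56.5853 Y83.2926
M3 S253
G1 X66.8215 Y73.0263 F2581
G1 X65.2142 Y54.7327
G1 X49.5316 Y60.0378
M5
G0 X0.0000 Y0.0000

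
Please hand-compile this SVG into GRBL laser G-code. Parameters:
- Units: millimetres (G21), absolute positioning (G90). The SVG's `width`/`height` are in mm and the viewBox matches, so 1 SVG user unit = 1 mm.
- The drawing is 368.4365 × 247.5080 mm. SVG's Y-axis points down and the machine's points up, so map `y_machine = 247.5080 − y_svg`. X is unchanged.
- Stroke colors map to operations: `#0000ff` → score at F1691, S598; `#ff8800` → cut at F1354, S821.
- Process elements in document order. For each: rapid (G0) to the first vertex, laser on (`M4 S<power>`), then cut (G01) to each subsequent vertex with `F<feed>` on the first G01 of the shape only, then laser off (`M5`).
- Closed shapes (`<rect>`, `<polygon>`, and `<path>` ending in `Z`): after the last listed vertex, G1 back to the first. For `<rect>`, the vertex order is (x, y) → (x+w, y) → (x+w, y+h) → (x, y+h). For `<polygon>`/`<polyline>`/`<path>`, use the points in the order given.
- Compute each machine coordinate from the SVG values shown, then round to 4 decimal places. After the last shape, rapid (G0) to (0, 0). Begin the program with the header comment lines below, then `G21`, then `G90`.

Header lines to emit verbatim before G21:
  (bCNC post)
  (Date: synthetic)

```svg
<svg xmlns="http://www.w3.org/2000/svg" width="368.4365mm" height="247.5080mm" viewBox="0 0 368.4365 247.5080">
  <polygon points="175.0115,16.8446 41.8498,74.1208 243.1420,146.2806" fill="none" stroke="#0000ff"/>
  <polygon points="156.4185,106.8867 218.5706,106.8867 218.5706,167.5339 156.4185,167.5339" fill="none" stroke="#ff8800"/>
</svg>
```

(bCNC post)
(Date: synthetic)
G21
G90
G0 X175.0115 Y230.6634
M4 S598
G01 X41.8498 Y173.3872 F1691
G01 X243.1420 Y101.2274
G01 X175.0115 Y230.6634
M5
G0 X156.4185 Y140.6213
M4 S821
G01 X218.5706 Y140.6213 F1354
G01 X218.5706 Y79.9741
G01 X156.4185 Y79.9741
G01 X156.4185 Y140.6213
M5
G0 X0.0000 Y0.0000

1 u = 1 mm; y_m = 247.5080 − y.

[1] `<polygon>` closed polygon, #0000ff→score S598 F1691: (175.0115,230.6634) → (41.8498,173.3872) → (243.1420,101.2274) → (175.0115,230.6634) (closed)

[2] `<polygon>` rectangle, #ff8800→cut S821 F1354: (156.4185,140.6213) → (218.5706,140.6213) → (218.5706,79.9741) → (156.4185,79.9741) → (156.4185,140.6213) (closed)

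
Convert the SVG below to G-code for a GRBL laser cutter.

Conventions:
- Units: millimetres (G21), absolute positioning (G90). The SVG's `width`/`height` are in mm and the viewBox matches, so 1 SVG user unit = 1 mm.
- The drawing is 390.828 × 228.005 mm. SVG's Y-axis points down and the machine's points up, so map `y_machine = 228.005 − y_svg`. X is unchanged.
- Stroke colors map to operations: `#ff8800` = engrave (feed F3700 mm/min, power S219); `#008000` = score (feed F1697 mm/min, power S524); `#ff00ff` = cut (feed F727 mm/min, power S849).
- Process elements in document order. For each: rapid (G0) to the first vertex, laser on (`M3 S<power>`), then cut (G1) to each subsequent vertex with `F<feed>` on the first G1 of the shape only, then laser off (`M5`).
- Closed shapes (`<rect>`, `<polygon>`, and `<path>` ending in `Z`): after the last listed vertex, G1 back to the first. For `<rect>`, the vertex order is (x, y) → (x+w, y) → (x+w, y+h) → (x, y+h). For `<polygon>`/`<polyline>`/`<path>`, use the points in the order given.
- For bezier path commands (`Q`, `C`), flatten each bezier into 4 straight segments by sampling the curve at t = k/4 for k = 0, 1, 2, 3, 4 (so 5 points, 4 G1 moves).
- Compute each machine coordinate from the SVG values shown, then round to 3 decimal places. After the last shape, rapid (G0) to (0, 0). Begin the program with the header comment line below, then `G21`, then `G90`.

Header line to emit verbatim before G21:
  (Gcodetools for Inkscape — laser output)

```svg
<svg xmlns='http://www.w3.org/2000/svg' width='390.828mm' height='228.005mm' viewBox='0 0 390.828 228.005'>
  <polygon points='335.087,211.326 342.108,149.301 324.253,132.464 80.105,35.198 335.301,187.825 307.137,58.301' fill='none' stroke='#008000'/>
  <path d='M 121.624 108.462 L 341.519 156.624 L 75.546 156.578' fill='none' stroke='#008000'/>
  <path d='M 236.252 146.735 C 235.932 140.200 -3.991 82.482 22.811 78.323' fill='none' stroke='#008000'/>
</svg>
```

(Gcodetools for Inkscape — laser output)
G21
G90
G0 X335.087 Y16.679
M3 S524
G1 X342.108 Y78.704 F1697
G1 X324.253 Y95.541
G1 X80.105 Y192.807
G1 X335.301 Y40.180
G1 X307.137 Y169.704
G1 X335.087 Y16.679
M5
G0 X121.624 Y119.543
M3 S524
G1 X341.519 Y71.381 F1697
G1 X75.546 Y71.427
M5
G0 X236.252 Y81.270
M3 S524
G1 X198.998 Y94.131 F1697
G1 X119.361 Y116.367
G1 X44.809 Y138.157
G1 X22.811 Y149.682
M5
G0 X0.000 Y0.000

1 u = 1 mm; y_m = 228.005 − y.

[1] `<polygon>` closed polygon, #008000→score S524 F1697: (335.087,16.679) → (342.108,78.704) → (324.253,95.541) → (80.105,192.807) → (335.301,40.180) → (307.137,169.704) → (335.087,16.679) (closed)

[2] `<path>` open polyline, #008000→score S524 F1697: (121.624,119.543) → (341.519,71.381) → (75.546,71.427)

[3] `<path>` cubic bezier, #008000→score S524 F1697: (236.252,81.270) → (198.998,94.131) → (119.361,116.367) → (44.809,138.157) → (22.811,149.682)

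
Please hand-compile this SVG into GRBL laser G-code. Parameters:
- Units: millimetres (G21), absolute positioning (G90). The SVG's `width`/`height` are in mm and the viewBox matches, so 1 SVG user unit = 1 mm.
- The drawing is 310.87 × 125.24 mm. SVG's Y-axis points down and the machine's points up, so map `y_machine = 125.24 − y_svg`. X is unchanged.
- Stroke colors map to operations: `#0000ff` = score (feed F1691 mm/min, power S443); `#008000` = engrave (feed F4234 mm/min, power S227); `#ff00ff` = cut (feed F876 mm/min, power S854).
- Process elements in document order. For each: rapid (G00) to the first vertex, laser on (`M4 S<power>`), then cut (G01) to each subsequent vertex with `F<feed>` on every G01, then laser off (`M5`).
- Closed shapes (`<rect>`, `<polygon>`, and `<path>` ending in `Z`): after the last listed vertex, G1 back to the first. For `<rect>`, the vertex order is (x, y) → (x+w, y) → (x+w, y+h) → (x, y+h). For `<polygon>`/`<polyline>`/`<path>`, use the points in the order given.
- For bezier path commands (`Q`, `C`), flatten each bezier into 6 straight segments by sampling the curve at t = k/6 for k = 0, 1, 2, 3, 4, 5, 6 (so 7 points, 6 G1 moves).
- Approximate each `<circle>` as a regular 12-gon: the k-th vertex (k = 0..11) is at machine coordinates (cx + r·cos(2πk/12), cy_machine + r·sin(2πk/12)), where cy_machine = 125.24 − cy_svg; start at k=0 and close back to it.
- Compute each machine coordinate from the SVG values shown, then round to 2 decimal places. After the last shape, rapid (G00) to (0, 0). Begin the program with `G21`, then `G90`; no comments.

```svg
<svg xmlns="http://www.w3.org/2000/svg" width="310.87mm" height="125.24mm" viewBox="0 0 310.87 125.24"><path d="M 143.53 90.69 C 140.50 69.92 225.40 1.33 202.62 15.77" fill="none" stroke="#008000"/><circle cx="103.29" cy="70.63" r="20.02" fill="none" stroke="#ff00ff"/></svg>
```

Since the viewBox matches the mm dimensions, user units are millimetres directly. The only transform is the Y-flip y_m = 125.24 − y_svg.

Shape 1 is a cubic bezier drawn with `<path>`. Its stroke #008000 means engrave at S227, F4234. After flipping Y the toolpath is (143.53,34.55) → (148.44,48.31) → (162.57,66.41) → (180.48,85.21) → (196.75,101.08) → (205.94,110.38) → (202.62,109.47).

Shape 2 is a circle drawn with `<circle>`. Its stroke #ff00ff means cut at S854, F876. After flipping Y the toolpath is (123.31,54.61) → (120.63,64.62) → (113.30,71.95) → (103.29,74.63) → (93.28,71.95) → (85.95,64.62) → (83.27,54.61) → (85.95,44.60) → (93.28,37.27) → (103.29,34.59) → (113.30,37.27) → (120.63,44.60) → (123.31,54.61), returning to the start.

G21
G90
G00 X143.53 Y34.55
M4 S227
G01 X148.44 Y48.31 F4234
G01 X162.57 Y66.41 F4234
G01 X180.48 Y85.21 F4234
G01 X196.75 Y101.08 F4234
G01 X205.94 Y110.38 F4234
G01 X202.62 Y109.47 F4234
M5
G00 X123.31 Y54.61
M4 S854
G01 X120.63 Y64.62 F876
G01 X113.30 Y71.95 F876
G01 X103.29 Y74.63 F876
G01 X93.28 Y71.95 F876
G01 X85.95 Y64.62 F876
G01 X83.27 Y54.61 F876
G01 X85.95 Y44.60 F876
G01 X93.28 Y37.27 F876
G01 X103.29 Y34.59 F876
G01 X113.30 Y37.27 F876
G01 X120.63 Y44.60 F876
G01 X123.31 Y54.61 F876
M5
G00 X0.00 Y0.00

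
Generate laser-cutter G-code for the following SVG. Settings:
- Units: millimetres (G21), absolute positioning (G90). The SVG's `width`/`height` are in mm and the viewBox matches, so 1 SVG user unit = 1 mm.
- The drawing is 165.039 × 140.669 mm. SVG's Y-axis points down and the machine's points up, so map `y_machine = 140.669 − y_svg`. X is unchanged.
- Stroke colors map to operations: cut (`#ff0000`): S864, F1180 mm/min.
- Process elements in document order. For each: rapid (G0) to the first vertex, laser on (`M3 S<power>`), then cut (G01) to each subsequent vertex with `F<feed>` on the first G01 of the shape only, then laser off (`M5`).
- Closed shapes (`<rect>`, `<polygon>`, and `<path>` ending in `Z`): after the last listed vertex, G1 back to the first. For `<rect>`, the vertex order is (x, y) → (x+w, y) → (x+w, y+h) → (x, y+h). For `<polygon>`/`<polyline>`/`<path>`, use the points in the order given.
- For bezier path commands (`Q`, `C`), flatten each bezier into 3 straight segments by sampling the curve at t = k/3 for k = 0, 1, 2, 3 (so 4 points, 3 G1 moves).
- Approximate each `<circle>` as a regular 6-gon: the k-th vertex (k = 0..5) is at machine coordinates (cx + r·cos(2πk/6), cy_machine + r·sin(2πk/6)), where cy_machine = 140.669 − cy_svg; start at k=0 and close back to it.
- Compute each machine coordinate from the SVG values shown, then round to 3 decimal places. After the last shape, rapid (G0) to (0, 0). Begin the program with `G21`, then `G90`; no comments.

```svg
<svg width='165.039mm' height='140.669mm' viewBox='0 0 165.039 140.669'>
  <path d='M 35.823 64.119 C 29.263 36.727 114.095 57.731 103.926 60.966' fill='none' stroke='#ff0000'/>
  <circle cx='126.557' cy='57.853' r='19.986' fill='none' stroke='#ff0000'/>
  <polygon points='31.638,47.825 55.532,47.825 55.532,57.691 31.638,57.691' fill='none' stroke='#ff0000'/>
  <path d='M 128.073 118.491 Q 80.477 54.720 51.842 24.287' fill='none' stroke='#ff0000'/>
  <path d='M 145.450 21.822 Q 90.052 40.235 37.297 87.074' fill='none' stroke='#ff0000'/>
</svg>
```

viewBox `0 0 165.039 140.669` with mm width/height → 1 unit = 1 mm. Flip: y_m = 140.669 − y_svg.

**Shape 1** — `<path>` cubic bezier, stroke `#ff0000` → cut (S864, F1180). Control points (SVG): P0=(35.823,64.119), P1=(29.263,36.727), P2=(114.095,57.731), P3=(103.926,60.966); sampled at t=k/3. Machine vertices: (35.823,76.550) → (52.824,90.261) → (89.331,86.410) → (103.926,79.703). Open path.

**Shape 2** — `<circle>` circle, stroke `#ff0000` → cut (S864, F1180). Machine vertices: (146.543,82.816) → (136.550,100.124) → (116.564,100.124) → (106.571,82.816) → (116.564,65.508) → (136.550,65.508) → (146.543,82.816). Closed: final G1 returns to the first vertex.

**Shape 3** — `<polygon>` rectangle, stroke `#ff0000` → cut (S864, F1180). Machine vertices: (31.638,92.844) → (55.532,92.844) → (55.532,82.978) → (31.638,82.978) → (31.638,92.844). Closed: final G1 returns to the first vertex.

**Shape 4** — `<path>` quadratic bezier, stroke `#ff0000` → cut (S864, F1180). Control points (SVG): P0=(128.073,118.491), P1=(80.477,54.720), P2=(51.842,24.287); sampled at t=k/3. Machine vertices: (128.073,22.178) → (98.449,60.988) → (73.039,92.389) → (51.842,116.382). Open path.

**Shape 5** — `<path>` quadratic bezier, stroke `#ff0000` → cut (S864, F1180). Control points (SVG): P0=(145.450,21.822), P1=(90.052,40.235), P2=(37.297,87.074); sampled at t=k/3. Machine vertices: (145.450,118.847) → (108.812,103.413) → (72.761,81.663) → (37.297,53.595). Open path.

G21
G90
G0 X35.823 Y76.550
M3 S864
G01 X52.824 Y90.261 F1180
G01 X89.331 Y86.410
G01 X103.926 Y79.703
M5
G0 X146.543 Y82.816
M3 S864
G01 X136.550 Y100.124 F1180
G01 X116.564 Y100.124
G01 X106.571 Y82.816
G01 X116.564 Y65.508
G01 X136.550 Y65.508
G01 X146.543 Y82.816
M5
G0 X31.638 Y92.844
M3 S864
G01 X55.532 Y92.844 F1180
G01 X55.532 Y82.978
G01 X31.638 Y82.978
G01 X31.638 Y92.844
M5
G0 X128.073 Y22.178
M3 S864
G01 X98.449 Y60.988 F1180
G01 X73.039 Y92.389
G01 X51.842 Y116.382
M5
G0 X145.450 Y118.847
M3 S864
G01 X108.812 Y103.413 F1180
G01 X72.761 Y81.663
G01 X37.297 Y53.595
M5
G0 X0.000 Y0.000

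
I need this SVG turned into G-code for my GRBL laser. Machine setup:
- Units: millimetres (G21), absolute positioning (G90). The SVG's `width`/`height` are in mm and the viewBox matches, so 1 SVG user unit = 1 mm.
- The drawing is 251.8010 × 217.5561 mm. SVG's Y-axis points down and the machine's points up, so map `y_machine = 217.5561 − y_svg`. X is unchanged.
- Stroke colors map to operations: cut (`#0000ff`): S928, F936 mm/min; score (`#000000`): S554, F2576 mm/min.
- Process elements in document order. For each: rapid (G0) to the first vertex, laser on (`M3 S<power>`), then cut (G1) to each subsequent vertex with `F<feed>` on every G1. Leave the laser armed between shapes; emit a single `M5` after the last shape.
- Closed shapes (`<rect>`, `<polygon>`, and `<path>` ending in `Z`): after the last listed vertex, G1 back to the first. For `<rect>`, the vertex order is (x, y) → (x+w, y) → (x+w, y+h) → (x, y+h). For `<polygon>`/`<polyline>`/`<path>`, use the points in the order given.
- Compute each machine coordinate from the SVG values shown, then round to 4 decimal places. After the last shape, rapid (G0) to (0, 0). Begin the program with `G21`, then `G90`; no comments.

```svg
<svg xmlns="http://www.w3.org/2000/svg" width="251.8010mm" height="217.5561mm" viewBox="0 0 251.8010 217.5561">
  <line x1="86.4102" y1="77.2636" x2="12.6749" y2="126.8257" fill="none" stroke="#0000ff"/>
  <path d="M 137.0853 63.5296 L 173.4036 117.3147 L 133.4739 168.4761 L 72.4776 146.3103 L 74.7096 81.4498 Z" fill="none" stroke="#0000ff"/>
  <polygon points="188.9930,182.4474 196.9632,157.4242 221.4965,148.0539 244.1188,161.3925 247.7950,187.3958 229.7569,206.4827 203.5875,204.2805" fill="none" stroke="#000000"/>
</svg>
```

viewBox `0 0 251.8010 217.5561` with mm width/height → 1 unit = 1 mm. Flip: y_m = 217.5561 − y_svg.

**Shape 1** — `<line>` line segment, stroke `#0000ff` → cut (S928, F936). Machine vertices: (86.4102,140.2925) → (12.6749,90.7304). Open path.

**Shape 2** — `<path>` regular polygon, stroke `#0000ff` → cut (S928, F936). Machine vertices: (137.0853,154.0265) → (173.4036,100.2414) → (133.4739,49.0800) → (72.4776,71.2458) → (74.7096,136.1063) → (137.0853,154.0265). Closed: final G1 returns to the first vertex.

**Shape 3** — `<polygon>` regular polygon, stroke `#000000` → score (S554, F2576). Machine vertices: (188.9930,35.1087) → (196.9632,60.1319) → (221.4965,69.5022) → (244.1188,56.1636) → (247.7950,30.1603) → (229.7569,11.0734) → (203.5875,13.2756) → (188.9930,35.1087). Closed: final G1 returns to the first vertex.

G21
G90
G0 X86.4102 Y140.2925
M3 S928
G1 X12.6749 Y90.7304 F936
G0 X137.0853 Y154.0265
M3 S928
G1 X173.4036 Y100.2414 F936
G1 X133.4739 Y49.0800 F936
G1 X72.4776 Y71.2458 F936
G1 X74.7096 Y136.1063 F936
G1 X137.0853 Y154.0265 F936
G0 X188.9930 Y35.1087
M3 S554
G1 X196.9632 Y60.1319 F2576
G1 X221.4965 Y69.5022 F2576
G1 X244.1188 Y56.1636 F2576
G1 X247.7950 Y30.1603 F2576
G1 X229.7569 Y11.0734 F2576
G1 X203.5875 Y13.2756 F2576
G1 X188.9930 Y35.1087 F2576
M5
G0 X0.0000 Y0.0000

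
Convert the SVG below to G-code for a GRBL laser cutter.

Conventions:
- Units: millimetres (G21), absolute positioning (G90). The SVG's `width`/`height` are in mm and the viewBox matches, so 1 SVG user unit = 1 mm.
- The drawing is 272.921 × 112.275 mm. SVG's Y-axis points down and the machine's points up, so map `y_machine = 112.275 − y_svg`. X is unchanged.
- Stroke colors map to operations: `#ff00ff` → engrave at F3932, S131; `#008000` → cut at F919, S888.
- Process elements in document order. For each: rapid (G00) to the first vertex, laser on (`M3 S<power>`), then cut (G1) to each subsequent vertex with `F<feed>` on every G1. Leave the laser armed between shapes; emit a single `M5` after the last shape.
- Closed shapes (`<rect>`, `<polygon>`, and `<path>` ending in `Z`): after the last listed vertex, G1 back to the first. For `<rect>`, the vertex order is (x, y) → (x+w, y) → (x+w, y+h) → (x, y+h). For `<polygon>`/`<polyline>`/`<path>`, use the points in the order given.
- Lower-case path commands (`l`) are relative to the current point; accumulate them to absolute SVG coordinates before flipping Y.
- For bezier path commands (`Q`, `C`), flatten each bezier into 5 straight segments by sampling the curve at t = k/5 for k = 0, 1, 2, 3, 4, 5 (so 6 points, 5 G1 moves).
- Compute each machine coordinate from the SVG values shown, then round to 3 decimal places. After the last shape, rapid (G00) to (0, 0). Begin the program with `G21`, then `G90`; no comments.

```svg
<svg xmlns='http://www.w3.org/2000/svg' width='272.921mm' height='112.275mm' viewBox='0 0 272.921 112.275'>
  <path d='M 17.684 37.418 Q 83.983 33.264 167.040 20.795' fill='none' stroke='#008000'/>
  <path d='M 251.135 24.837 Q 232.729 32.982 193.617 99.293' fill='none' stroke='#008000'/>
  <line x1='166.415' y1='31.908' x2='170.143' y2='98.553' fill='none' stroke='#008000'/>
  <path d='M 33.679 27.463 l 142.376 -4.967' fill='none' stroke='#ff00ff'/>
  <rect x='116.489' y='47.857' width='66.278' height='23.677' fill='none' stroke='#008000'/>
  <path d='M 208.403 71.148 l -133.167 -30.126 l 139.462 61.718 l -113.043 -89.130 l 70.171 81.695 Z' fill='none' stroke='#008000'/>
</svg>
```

viewBox `0 0 272.921 112.275` with mm width/height → 1 unit = 1 mm. Flip: y_m = 112.275 − y_svg.

**Shape 1** — `<path>` quadratic bezier, stroke `#008000` → cut (S888, F919). Control points (SVG): P0=(17.684,37.418), P1=(83.983,33.264), P2=(167.040,20.795); sampled at t=k/5. Machine vertices: (17.684,74.857) → (44.874,76.851) → (73.404,79.511) → (103.276,82.835) → (134.488,86.825) → (167.040,91.480). Open path.

**Shape 2** — `<path>` quadratic bezier, stroke `#008000` → cut (S888, F919). Control points (SVG): P0=(251.135,24.837), P1=(232.729,32.982), P2=(193.617,99.293); sampled at t=k/5. Machine vertices: (251.135,87.438) → (242.944,81.853) → (233.097,71.615) → (221.594,56.724) → (208.434,37.180) → (193.617,12.982). Open path.

**Shape 3** — `<line>` line segment, stroke `#008000` → cut (S888, F919). Machine vertices: (166.415,80.367) → (170.143,13.722). Open path.

**Shape 4** — `<path>` line segment, stroke `#ff00ff` → engrave (S131, F3932). Machine vertices: (33.679,84.812) → (176.055,89.779). Open path.

**Shape 5** — `<rect>` rectangle, stroke `#008000` → cut (S888, F919). Machine vertices: (116.489,64.418) → (182.767,64.418) → (182.767,40.741) → (116.489,40.741) → (116.489,64.418). Closed: final G1 returns to the first vertex.

**Shape 6** — `<path>` closed polygon, stroke `#008000` → cut (S888, F919). Machine vertices: (208.403,41.127) → (75.236,71.253) → (214.698,9.535) → (101.655,98.665) → (171.826,16.970) → (208.403,41.127). Closed: final G1 returns to the first vertex.

G21
G90
G00 X17.684 Y74.857
M3 S888
G1 X44.874 Y76.851 F919
G1 X73.404 Y79.511 F919
G1 X103.276 Y82.835 F919
G1 X134.488 Y86.825 F919
G1 X167.040 Y91.480 F919
G00 X251.135 Y87.438
M3 S888
G1 X242.944 Y81.853 F919
G1 X233.097 Y71.615 F919
G1 X221.594 Y56.724 F919
G1 X208.434 Y37.180 F919
G1 X193.617 Y12.982 F919
G00 X166.415 Y80.367
M3 S888
G1 X170.143 Y13.722 F919
G00 X33.679 Y84.812
M3 S131
G1 X176.055 Y89.779 F3932
G00 X116.489 Y64.418
M3 S888
G1 X182.767 Y64.418 F919
G1 X182.767 Y40.741 F919
G1 X116.489 Y40.741 F919
G1 X116.489 Y64.418 F919
G00 X208.403 Y41.127
M3 S888
G1 X75.236 Y71.253 F919
G1 X214.698 Y9.535 F919
G1 X101.655 Y98.665 F919
G1 X171.826 Y16.970 F919
G1 X208.403 Y41.127 F919
M5
G00 X0.000 Y0.000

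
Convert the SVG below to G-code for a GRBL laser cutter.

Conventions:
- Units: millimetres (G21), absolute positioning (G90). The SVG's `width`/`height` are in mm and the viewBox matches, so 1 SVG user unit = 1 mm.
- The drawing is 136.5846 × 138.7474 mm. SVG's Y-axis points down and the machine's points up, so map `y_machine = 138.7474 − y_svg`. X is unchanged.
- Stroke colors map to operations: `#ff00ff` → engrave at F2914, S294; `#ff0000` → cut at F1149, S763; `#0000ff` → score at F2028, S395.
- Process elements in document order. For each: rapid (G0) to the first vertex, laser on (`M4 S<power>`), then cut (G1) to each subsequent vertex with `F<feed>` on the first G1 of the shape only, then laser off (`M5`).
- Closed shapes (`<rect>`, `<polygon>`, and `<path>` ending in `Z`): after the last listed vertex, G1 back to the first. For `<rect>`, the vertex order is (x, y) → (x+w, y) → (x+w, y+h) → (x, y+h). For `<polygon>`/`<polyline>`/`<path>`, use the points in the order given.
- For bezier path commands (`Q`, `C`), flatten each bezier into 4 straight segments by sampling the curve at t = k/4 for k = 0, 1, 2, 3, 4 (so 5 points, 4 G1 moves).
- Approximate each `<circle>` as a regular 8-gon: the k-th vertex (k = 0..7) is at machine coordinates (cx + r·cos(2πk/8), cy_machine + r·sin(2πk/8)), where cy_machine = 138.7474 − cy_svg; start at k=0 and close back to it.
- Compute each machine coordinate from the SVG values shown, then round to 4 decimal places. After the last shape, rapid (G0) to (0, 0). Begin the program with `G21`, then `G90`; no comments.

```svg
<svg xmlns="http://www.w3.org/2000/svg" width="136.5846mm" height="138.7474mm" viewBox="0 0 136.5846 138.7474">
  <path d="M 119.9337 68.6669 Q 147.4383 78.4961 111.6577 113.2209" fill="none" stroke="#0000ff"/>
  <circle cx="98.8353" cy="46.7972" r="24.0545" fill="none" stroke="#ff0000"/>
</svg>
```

1 u = 1 mm; y_m = 138.7474 − y.

[1] `<path>` quadratic bezier, #0000ff→score S395 F2028: (119.9337,70.0805) → (129.7307,63.6099) → (131.6170,54.0274) → (125.5927,41.3329) → (111.6577,25.5265)

[2] `<circle>` circle, #ff0000→cut S763 F1149: (122.8898,91.9502) → (115.8444,108.9593) → (98.8353,116.0047) → (81.8262,108.9593) → (74.7808,91.9502) → (81.8262,74.9411) → (98.8353,67.8957) → (115.8444,74.9411) → (122.8898,91.9502) (closed)

G21
G90
G0 X119.9337 Y70.0805
M4 S395
G1 X129.7307 Y63.6099 F2028
G1 X131.6170 Y54.0274
G1 X125.5927 Y41.3329
G1 X111.6577 Y25.5265
M5
G0 X122.8898 Y91.9502
M4 S763
G1 X115.8444 Y108.9593 F1149
G1 X98.8353 Y116.0047
G1 X81.8262 Y108.9593
G1 X74.7808 Y91.9502
G1 X81.8262 Y74.9411
G1 X98.8353 Y67.8957
G1 X115.8444 Y74.9411
G1 X122.8898 Y91.9502
M5
G0 X0.0000 Y0.0000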